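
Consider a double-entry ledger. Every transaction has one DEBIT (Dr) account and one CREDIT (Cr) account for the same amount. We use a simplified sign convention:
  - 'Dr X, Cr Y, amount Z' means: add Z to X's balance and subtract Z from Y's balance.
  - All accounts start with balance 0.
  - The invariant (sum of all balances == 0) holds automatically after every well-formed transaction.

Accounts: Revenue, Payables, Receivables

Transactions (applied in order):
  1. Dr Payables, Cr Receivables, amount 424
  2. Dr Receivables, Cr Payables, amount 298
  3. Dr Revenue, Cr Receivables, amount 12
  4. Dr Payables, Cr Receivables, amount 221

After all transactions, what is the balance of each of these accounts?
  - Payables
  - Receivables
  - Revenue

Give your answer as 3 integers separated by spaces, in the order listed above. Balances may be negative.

Answer: 347 -359 12

Derivation:
After txn 1 (Dr Payables, Cr Receivables, amount 424): Payables=424 Receivables=-424
After txn 2 (Dr Receivables, Cr Payables, amount 298): Payables=126 Receivables=-126
After txn 3 (Dr Revenue, Cr Receivables, amount 12): Payables=126 Receivables=-138 Revenue=12
After txn 4 (Dr Payables, Cr Receivables, amount 221): Payables=347 Receivables=-359 Revenue=12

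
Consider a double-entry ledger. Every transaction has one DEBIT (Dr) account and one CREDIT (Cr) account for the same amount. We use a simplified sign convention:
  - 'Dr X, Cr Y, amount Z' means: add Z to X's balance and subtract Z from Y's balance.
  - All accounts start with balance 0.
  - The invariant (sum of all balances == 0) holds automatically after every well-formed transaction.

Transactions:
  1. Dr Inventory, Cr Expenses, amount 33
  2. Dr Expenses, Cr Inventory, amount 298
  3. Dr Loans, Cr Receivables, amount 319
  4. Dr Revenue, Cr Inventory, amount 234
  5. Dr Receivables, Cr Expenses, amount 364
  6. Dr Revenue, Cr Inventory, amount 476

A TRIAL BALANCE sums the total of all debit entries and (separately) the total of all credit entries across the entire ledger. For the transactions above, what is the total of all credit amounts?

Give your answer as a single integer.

Answer: 1724

Derivation:
Txn 1: credit+=33
Txn 2: credit+=298
Txn 3: credit+=319
Txn 4: credit+=234
Txn 5: credit+=364
Txn 6: credit+=476
Total credits = 1724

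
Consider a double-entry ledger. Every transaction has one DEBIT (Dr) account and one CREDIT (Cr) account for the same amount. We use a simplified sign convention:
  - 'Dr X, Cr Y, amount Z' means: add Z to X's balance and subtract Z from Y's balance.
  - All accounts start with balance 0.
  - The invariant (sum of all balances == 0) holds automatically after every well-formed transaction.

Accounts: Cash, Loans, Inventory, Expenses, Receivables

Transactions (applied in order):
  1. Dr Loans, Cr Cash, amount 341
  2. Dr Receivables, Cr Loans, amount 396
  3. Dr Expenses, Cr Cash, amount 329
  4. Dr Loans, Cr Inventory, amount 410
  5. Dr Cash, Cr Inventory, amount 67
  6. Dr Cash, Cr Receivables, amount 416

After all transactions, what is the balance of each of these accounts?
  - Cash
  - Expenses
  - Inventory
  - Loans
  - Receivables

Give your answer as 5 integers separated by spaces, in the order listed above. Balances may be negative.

Answer: -187 329 -477 355 -20

Derivation:
After txn 1 (Dr Loans, Cr Cash, amount 341): Cash=-341 Loans=341
After txn 2 (Dr Receivables, Cr Loans, amount 396): Cash=-341 Loans=-55 Receivables=396
After txn 3 (Dr Expenses, Cr Cash, amount 329): Cash=-670 Expenses=329 Loans=-55 Receivables=396
After txn 4 (Dr Loans, Cr Inventory, amount 410): Cash=-670 Expenses=329 Inventory=-410 Loans=355 Receivables=396
After txn 5 (Dr Cash, Cr Inventory, amount 67): Cash=-603 Expenses=329 Inventory=-477 Loans=355 Receivables=396
After txn 6 (Dr Cash, Cr Receivables, amount 416): Cash=-187 Expenses=329 Inventory=-477 Loans=355 Receivables=-20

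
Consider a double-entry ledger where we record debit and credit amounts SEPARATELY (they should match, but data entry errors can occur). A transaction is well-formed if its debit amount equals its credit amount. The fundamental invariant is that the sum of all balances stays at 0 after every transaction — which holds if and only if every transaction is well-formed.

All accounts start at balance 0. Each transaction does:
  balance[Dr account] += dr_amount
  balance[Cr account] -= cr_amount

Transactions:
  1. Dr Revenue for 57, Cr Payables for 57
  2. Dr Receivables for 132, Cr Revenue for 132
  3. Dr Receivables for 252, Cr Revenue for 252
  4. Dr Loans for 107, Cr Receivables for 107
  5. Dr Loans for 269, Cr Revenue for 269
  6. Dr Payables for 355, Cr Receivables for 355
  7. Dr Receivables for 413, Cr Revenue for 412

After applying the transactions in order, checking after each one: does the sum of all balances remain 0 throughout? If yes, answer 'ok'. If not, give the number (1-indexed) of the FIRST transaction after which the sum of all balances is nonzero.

Answer: 7

Derivation:
After txn 1: dr=57 cr=57 sum_balances=0
After txn 2: dr=132 cr=132 sum_balances=0
After txn 3: dr=252 cr=252 sum_balances=0
After txn 4: dr=107 cr=107 sum_balances=0
After txn 5: dr=269 cr=269 sum_balances=0
After txn 6: dr=355 cr=355 sum_balances=0
After txn 7: dr=413 cr=412 sum_balances=1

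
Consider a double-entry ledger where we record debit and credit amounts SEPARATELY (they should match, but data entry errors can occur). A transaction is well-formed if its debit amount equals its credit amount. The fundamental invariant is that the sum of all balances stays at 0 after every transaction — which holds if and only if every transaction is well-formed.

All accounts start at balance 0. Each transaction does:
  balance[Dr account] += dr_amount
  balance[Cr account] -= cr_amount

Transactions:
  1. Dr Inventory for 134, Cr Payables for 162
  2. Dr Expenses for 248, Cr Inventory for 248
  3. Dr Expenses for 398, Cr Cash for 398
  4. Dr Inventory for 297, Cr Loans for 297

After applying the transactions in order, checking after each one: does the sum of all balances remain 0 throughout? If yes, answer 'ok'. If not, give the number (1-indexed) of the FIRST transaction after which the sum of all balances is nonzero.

After txn 1: dr=134 cr=162 sum_balances=-28
After txn 2: dr=248 cr=248 sum_balances=-28
After txn 3: dr=398 cr=398 sum_balances=-28
After txn 4: dr=297 cr=297 sum_balances=-28

Answer: 1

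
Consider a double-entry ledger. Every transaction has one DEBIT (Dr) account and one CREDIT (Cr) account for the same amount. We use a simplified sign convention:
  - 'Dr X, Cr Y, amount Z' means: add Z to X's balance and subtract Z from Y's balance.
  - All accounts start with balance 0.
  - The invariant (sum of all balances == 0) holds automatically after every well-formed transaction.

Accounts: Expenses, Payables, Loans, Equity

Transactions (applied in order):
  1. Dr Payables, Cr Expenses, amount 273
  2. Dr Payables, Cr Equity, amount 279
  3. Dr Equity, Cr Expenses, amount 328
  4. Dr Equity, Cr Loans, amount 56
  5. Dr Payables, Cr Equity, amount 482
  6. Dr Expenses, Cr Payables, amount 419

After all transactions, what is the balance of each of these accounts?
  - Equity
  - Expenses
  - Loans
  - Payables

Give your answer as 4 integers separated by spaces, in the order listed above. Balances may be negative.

After txn 1 (Dr Payables, Cr Expenses, amount 273): Expenses=-273 Payables=273
After txn 2 (Dr Payables, Cr Equity, amount 279): Equity=-279 Expenses=-273 Payables=552
After txn 3 (Dr Equity, Cr Expenses, amount 328): Equity=49 Expenses=-601 Payables=552
After txn 4 (Dr Equity, Cr Loans, amount 56): Equity=105 Expenses=-601 Loans=-56 Payables=552
After txn 5 (Dr Payables, Cr Equity, amount 482): Equity=-377 Expenses=-601 Loans=-56 Payables=1034
After txn 6 (Dr Expenses, Cr Payables, amount 419): Equity=-377 Expenses=-182 Loans=-56 Payables=615

Answer: -377 -182 -56 615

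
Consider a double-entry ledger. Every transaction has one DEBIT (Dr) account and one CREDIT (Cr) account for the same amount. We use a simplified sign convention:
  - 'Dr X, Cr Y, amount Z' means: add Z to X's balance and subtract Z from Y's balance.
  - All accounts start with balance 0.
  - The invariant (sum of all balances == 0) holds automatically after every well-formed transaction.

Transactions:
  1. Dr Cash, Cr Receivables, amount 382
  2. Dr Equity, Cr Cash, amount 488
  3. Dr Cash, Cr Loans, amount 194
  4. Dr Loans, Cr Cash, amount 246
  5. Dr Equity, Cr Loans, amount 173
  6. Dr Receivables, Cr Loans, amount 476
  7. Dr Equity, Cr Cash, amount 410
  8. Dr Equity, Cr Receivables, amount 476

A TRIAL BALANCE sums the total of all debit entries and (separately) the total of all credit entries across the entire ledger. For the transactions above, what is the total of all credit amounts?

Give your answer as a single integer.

Answer: 2845

Derivation:
Txn 1: credit+=382
Txn 2: credit+=488
Txn 3: credit+=194
Txn 4: credit+=246
Txn 5: credit+=173
Txn 6: credit+=476
Txn 7: credit+=410
Txn 8: credit+=476
Total credits = 2845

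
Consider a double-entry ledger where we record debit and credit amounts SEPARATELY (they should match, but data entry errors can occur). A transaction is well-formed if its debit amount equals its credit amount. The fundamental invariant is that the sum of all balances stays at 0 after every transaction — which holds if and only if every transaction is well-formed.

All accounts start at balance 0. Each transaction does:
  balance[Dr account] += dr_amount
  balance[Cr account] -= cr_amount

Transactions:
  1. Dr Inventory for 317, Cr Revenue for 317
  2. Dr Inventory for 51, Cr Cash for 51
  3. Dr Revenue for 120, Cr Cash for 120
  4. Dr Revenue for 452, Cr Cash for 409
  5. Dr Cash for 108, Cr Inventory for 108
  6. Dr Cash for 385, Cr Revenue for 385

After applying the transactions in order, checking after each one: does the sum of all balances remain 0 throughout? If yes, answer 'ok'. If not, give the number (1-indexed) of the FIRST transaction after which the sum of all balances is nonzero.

Answer: 4

Derivation:
After txn 1: dr=317 cr=317 sum_balances=0
After txn 2: dr=51 cr=51 sum_balances=0
After txn 3: dr=120 cr=120 sum_balances=0
After txn 4: dr=452 cr=409 sum_balances=43
After txn 5: dr=108 cr=108 sum_balances=43
After txn 6: dr=385 cr=385 sum_balances=43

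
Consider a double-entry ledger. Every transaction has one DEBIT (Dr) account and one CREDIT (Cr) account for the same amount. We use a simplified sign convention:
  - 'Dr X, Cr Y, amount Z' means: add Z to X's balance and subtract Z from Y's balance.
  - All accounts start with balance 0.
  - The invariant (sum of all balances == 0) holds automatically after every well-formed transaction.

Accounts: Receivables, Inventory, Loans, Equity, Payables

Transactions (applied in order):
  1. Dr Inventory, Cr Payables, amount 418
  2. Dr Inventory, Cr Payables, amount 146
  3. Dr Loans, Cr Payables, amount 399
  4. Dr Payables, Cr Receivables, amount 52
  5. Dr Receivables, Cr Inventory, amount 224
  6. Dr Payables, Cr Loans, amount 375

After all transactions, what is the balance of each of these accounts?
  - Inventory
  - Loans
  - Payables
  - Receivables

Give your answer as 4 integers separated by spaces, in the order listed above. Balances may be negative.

After txn 1 (Dr Inventory, Cr Payables, amount 418): Inventory=418 Payables=-418
After txn 2 (Dr Inventory, Cr Payables, amount 146): Inventory=564 Payables=-564
After txn 3 (Dr Loans, Cr Payables, amount 399): Inventory=564 Loans=399 Payables=-963
After txn 4 (Dr Payables, Cr Receivables, amount 52): Inventory=564 Loans=399 Payables=-911 Receivables=-52
After txn 5 (Dr Receivables, Cr Inventory, amount 224): Inventory=340 Loans=399 Payables=-911 Receivables=172
After txn 6 (Dr Payables, Cr Loans, amount 375): Inventory=340 Loans=24 Payables=-536 Receivables=172

Answer: 340 24 -536 172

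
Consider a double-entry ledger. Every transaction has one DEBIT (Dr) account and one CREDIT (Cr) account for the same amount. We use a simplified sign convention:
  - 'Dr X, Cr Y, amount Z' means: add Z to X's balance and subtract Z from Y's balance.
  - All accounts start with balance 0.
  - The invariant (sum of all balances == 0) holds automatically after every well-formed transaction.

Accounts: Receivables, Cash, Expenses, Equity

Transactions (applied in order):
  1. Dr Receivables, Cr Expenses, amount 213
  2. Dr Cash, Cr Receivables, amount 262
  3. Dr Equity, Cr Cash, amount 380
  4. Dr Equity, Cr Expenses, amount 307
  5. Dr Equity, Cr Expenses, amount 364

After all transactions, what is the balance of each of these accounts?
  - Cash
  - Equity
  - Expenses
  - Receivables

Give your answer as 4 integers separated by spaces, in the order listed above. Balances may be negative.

Answer: -118 1051 -884 -49

Derivation:
After txn 1 (Dr Receivables, Cr Expenses, amount 213): Expenses=-213 Receivables=213
After txn 2 (Dr Cash, Cr Receivables, amount 262): Cash=262 Expenses=-213 Receivables=-49
After txn 3 (Dr Equity, Cr Cash, amount 380): Cash=-118 Equity=380 Expenses=-213 Receivables=-49
After txn 4 (Dr Equity, Cr Expenses, amount 307): Cash=-118 Equity=687 Expenses=-520 Receivables=-49
After txn 5 (Dr Equity, Cr Expenses, amount 364): Cash=-118 Equity=1051 Expenses=-884 Receivables=-49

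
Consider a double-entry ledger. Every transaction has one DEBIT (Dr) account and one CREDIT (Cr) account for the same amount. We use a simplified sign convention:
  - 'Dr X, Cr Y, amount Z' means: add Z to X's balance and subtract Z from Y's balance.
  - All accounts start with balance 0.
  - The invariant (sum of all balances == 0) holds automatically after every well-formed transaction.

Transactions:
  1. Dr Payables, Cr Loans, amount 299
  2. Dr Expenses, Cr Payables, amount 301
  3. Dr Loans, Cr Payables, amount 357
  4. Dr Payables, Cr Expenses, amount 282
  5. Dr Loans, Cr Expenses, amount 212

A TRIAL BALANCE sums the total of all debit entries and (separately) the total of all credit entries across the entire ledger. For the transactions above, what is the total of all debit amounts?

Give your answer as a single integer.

Txn 1: debit+=299
Txn 2: debit+=301
Txn 3: debit+=357
Txn 4: debit+=282
Txn 5: debit+=212
Total debits = 1451

Answer: 1451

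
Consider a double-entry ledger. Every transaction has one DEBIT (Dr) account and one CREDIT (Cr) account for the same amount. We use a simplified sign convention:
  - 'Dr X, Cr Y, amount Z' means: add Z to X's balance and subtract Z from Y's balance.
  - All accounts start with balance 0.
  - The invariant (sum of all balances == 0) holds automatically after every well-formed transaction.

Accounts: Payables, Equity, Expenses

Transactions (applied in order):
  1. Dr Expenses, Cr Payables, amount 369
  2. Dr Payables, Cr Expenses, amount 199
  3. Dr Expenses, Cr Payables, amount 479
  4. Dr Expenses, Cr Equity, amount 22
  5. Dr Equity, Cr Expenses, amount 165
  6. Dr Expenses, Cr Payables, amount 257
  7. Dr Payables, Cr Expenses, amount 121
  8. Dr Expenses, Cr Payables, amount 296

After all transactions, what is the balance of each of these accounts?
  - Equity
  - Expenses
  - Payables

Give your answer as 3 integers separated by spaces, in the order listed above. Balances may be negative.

Answer: 143 938 -1081

Derivation:
After txn 1 (Dr Expenses, Cr Payables, amount 369): Expenses=369 Payables=-369
After txn 2 (Dr Payables, Cr Expenses, amount 199): Expenses=170 Payables=-170
After txn 3 (Dr Expenses, Cr Payables, amount 479): Expenses=649 Payables=-649
After txn 4 (Dr Expenses, Cr Equity, amount 22): Equity=-22 Expenses=671 Payables=-649
After txn 5 (Dr Equity, Cr Expenses, amount 165): Equity=143 Expenses=506 Payables=-649
After txn 6 (Dr Expenses, Cr Payables, amount 257): Equity=143 Expenses=763 Payables=-906
After txn 7 (Dr Payables, Cr Expenses, amount 121): Equity=143 Expenses=642 Payables=-785
After txn 8 (Dr Expenses, Cr Payables, amount 296): Equity=143 Expenses=938 Payables=-1081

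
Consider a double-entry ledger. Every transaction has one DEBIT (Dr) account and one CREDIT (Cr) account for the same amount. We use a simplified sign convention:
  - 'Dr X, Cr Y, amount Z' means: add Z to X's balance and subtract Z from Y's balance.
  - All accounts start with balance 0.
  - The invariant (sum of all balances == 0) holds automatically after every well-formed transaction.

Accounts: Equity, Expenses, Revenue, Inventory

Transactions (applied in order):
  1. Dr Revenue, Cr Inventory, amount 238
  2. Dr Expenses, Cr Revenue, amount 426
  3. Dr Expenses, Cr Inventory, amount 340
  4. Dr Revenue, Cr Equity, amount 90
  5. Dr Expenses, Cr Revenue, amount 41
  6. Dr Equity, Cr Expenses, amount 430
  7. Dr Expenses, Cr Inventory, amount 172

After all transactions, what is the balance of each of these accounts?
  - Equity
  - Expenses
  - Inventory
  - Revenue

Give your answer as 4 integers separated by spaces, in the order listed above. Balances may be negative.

Answer: 340 549 -750 -139

Derivation:
After txn 1 (Dr Revenue, Cr Inventory, amount 238): Inventory=-238 Revenue=238
After txn 2 (Dr Expenses, Cr Revenue, amount 426): Expenses=426 Inventory=-238 Revenue=-188
After txn 3 (Dr Expenses, Cr Inventory, amount 340): Expenses=766 Inventory=-578 Revenue=-188
After txn 4 (Dr Revenue, Cr Equity, amount 90): Equity=-90 Expenses=766 Inventory=-578 Revenue=-98
After txn 5 (Dr Expenses, Cr Revenue, amount 41): Equity=-90 Expenses=807 Inventory=-578 Revenue=-139
After txn 6 (Dr Equity, Cr Expenses, amount 430): Equity=340 Expenses=377 Inventory=-578 Revenue=-139
After txn 7 (Dr Expenses, Cr Inventory, amount 172): Equity=340 Expenses=549 Inventory=-750 Revenue=-139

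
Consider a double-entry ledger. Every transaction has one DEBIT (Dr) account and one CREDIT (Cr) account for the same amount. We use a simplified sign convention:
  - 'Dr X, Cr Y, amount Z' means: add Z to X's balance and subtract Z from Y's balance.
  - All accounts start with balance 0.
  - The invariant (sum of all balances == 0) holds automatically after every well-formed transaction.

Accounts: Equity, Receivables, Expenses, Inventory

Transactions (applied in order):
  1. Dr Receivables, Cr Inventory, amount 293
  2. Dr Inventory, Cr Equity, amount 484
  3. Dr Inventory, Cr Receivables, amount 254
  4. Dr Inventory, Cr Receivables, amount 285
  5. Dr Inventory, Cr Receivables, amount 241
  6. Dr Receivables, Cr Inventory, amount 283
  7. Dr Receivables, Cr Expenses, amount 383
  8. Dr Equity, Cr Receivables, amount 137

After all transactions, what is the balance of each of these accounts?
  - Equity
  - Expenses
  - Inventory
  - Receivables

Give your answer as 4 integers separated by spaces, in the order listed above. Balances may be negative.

After txn 1 (Dr Receivables, Cr Inventory, amount 293): Inventory=-293 Receivables=293
After txn 2 (Dr Inventory, Cr Equity, amount 484): Equity=-484 Inventory=191 Receivables=293
After txn 3 (Dr Inventory, Cr Receivables, amount 254): Equity=-484 Inventory=445 Receivables=39
After txn 4 (Dr Inventory, Cr Receivables, amount 285): Equity=-484 Inventory=730 Receivables=-246
After txn 5 (Dr Inventory, Cr Receivables, amount 241): Equity=-484 Inventory=971 Receivables=-487
After txn 6 (Dr Receivables, Cr Inventory, amount 283): Equity=-484 Inventory=688 Receivables=-204
After txn 7 (Dr Receivables, Cr Expenses, amount 383): Equity=-484 Expenses=-383 Inventory=688 Receivables=179
After txn 8 (Dr Equity, Cr Receivables, amount 137): Equity=-347 Expenses=-383 Inventory=688 Receivables=42

Answer: -347 -383 688 42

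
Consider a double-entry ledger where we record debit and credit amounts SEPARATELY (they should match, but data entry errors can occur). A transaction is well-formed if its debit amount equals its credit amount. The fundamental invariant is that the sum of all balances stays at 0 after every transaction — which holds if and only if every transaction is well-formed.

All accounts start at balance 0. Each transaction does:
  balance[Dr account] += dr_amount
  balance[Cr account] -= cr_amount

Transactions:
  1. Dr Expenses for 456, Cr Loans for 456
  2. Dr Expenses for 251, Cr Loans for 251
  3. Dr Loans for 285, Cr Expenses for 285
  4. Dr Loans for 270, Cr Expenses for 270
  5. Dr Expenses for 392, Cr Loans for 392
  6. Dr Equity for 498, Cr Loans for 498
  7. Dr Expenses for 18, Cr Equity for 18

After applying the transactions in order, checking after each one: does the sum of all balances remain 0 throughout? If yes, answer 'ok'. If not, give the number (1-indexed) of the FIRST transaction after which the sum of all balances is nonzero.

Answer: ok

Derivation:
After txn 1: dr=456 cr=456 sum_balances=0
After txn 2: dr=251 cr=251 sum_balances=0
After txn 3: dr=285 cr=285 sum_balances=0
After txn 4: dr=270 cr=270 sum_balances=0
After txn 5: dr=392 cr=392 sum_balances=0
After txn 6: dr=498 cr=498 sum_balances=0
After txn 7: dr=18 cr=18 sum_balances=0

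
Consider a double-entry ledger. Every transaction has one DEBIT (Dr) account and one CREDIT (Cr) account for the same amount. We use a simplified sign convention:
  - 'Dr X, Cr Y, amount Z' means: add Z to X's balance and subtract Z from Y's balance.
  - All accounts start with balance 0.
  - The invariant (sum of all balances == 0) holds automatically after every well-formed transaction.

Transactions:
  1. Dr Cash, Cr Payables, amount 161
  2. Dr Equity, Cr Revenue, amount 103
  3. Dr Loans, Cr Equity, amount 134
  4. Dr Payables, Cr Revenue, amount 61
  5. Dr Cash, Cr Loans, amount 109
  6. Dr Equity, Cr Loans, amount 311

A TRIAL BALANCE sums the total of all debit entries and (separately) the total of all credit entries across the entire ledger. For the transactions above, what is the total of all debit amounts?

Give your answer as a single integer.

Txn 1: debit+=161
Txn 2: debit+=103
Txn 3: debit+=134
Txn 4: debit+=61
Txn 5: debit+=109
Txn 6: debit+=311
Total debits = 879

Answer: 879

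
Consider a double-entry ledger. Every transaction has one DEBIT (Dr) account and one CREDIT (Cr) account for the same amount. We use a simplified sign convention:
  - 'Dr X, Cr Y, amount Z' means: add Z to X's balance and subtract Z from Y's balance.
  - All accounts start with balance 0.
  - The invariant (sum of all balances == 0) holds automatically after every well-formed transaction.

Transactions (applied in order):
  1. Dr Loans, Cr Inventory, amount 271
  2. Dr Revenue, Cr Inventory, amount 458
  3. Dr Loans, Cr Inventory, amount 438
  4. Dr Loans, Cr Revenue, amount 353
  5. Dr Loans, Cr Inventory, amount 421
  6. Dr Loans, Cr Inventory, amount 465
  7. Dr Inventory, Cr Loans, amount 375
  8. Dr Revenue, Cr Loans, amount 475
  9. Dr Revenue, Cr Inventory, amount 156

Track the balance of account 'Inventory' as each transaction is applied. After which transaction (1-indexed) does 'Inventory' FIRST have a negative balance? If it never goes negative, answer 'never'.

After txn 1: Inventory=-271

Answer: 1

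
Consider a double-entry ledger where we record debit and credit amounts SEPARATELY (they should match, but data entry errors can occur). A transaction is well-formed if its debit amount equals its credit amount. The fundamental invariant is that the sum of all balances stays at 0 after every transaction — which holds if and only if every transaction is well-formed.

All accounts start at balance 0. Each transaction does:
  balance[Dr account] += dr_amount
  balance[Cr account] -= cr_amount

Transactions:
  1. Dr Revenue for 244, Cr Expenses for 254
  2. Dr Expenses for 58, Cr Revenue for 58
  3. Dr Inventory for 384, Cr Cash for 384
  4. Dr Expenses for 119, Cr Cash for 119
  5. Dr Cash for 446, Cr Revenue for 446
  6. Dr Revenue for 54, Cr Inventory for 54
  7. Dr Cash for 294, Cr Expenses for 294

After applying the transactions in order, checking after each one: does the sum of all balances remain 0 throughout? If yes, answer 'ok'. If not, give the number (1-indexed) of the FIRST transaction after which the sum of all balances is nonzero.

Answer: 1

Derivation:
After txn 1: dr=244 cr=254 sum_balances=-10
After txn 2: dr=58 cr=58 sum_balances=-10
After txn 3: dr=384 cr=384 sum_balances=-10
After txn 4: dr=119 cr=119 sum_balances=-10
After txn 5: dr=446 cr=446 sum_balances=-10
After txn 6: dr=54 cr=54 sum_balances=-10
After txn 7: dr=294 cr=294 sum_balances=-10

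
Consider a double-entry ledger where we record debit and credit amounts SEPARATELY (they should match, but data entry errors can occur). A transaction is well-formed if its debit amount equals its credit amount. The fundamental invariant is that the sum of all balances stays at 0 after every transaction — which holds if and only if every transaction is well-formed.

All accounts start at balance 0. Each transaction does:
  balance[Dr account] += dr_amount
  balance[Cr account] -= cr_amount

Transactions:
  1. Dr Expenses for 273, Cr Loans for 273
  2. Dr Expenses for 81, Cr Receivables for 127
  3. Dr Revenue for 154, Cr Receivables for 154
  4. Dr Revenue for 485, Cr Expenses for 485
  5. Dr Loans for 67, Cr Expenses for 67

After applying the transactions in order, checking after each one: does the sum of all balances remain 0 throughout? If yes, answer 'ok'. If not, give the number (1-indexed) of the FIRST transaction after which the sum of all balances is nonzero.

After txn 1: dr=273 cr=273 sum_balances=0
After txn 2: dr=81 cr=127 sum_balances=-46
After txn 3: dr=154 cr=154 sum_balances=-46
After txn 4: dr=485 cr=485 sum_balances=-46
After txn 5: dr=67 cr=67 sum_balances=-46

Answer: 2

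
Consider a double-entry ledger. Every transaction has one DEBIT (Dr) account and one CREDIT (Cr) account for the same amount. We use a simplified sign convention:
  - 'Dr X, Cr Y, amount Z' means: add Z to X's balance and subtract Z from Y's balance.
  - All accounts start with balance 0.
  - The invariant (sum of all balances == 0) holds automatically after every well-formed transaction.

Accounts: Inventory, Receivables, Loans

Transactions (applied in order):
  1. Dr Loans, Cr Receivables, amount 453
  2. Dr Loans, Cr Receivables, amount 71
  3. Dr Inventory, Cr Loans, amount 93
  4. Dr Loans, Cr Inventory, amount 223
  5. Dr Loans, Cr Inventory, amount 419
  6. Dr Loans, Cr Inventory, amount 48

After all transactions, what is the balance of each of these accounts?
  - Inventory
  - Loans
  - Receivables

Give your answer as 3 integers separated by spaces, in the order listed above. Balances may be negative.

After txn 1 (Dr Loans, Cr Receivables, amount 453): Loans=453 Receivables=-453
After txn 2 (Dr Loans, Cr Receivables, amount 71): Loans=524 Receivables=-524
After txn 3 (Dr Inventory, Cr Loans, amount 93): Inventory=93 Loans=431 Receivables=-524
After txn 4 (Dr Loans, Cr Inventory, amount 223): Inventory=-130 Loans=654 Receivables=-524
After txn 5 (Dr Loans, Cr Inventory, amount 419): Inventory=-549 Loans=1073 Receivables=-524
After txn 6 (Dr Loans, Cr Inventory, amount 48): Inventory=-597 Loans=1121 Receivables=-524

Answer: -597 1121 -524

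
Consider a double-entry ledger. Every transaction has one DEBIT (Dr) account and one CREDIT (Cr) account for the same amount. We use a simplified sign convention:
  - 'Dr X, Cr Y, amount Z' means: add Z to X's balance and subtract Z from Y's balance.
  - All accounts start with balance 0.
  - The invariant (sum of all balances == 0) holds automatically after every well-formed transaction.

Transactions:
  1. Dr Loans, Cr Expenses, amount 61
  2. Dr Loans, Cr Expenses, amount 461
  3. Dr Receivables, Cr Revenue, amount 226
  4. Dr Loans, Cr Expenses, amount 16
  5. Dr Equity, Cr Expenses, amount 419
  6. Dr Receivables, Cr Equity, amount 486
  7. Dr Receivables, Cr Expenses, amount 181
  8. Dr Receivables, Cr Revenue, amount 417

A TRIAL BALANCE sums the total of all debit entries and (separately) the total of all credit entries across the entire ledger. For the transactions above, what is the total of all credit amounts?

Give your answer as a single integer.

Txn 1: credit+=61
Txn 2: credit+=461
Txn 3: credit+=226
Txn 4: credit+=16
Txn 5: credit+=419
Txn 6: credit+=486
Txn 7: credit+=181
Txn 8: credit+=417
Total credits = 2267

Answer: 2267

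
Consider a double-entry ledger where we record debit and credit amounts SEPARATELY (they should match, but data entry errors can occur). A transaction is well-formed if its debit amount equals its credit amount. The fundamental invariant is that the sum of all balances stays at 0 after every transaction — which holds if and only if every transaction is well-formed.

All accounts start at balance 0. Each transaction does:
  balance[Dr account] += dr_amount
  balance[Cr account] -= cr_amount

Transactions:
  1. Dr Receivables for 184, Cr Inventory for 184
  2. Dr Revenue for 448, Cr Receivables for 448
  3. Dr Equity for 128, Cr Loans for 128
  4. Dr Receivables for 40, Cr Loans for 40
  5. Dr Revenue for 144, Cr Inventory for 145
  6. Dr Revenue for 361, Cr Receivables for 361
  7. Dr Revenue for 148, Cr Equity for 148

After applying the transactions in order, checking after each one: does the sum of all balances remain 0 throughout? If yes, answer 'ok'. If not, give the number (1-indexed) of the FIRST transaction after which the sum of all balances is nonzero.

Answer: 5

Derivation:
After txn 1: dr=184 cr=184 sum_balances=0
After txn 2: dr=448 cr=448 sum_balances=0
After txn 3: dr=128 cr=128 sum_balances=0
After txn 4: dr=40 cr=40 sum_balances=0
After txn 5: dr=144 cr=145 sum_balances=-1
After txn 6: dr=361 cr=361 sum_balances=-1
After txn 7: dr=148 cr=148 sum_balances=-1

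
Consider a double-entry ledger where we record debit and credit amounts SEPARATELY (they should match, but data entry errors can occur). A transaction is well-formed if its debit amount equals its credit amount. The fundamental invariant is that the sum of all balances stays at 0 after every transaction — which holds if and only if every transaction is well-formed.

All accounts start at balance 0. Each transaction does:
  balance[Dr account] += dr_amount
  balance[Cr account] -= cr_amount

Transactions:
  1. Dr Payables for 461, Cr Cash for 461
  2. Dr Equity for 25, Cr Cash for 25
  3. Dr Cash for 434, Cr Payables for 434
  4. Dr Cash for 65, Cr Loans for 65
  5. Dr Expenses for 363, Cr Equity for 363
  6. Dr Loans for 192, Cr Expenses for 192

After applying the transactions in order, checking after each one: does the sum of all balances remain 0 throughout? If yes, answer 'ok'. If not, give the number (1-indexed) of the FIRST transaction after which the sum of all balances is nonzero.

After txn 1: dr=461 cr=461 sum_balances=0
After txn 2: dr=25 cr=25 sum_balances=0
After txn 3: dr=434 cr=434 sum_balances=0
After txn 4: dr=65 cr=65 sum_balances=0
After txn 5: dr=363 cr=363 sum_balances=0
After txn 6: dr=192 cr=192 sum_balances=0

Answer: ok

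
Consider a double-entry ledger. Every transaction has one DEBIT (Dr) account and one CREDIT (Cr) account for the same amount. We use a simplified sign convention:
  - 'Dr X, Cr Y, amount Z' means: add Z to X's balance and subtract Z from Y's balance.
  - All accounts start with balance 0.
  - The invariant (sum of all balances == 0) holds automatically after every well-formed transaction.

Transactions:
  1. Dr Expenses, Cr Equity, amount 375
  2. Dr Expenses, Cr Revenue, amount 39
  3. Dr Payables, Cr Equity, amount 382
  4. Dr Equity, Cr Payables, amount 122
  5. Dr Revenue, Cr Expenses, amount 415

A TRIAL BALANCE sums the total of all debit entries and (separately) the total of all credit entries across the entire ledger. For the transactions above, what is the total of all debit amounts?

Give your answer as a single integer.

Answer: 1333

Derivation:
Txn 1: debit+=375
Txn 2: debit+=39
Txn 3: debit+=382
Txn 4: debit+=122
Txn 5: debit+=415
Total debits = 1333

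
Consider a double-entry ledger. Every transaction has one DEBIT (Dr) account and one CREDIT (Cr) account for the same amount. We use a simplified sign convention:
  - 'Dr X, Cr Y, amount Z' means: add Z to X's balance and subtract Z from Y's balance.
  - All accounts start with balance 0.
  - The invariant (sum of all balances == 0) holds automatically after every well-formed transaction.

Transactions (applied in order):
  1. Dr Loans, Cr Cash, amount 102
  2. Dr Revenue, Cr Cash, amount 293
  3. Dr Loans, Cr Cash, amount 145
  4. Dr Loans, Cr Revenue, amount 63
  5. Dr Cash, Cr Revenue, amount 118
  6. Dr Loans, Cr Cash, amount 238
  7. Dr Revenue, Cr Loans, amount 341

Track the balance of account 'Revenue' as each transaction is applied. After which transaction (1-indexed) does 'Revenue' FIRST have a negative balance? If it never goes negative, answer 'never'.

Answer: never

Derivation:
After txn 1: Revenue=0
After txn 2: Revenue=293
After txn 3: Revenue=293
After txn 4: Revenue=230
After txn 5: Revenue=112
After txn 6: Revenue=112
After txn 7: Revenue=453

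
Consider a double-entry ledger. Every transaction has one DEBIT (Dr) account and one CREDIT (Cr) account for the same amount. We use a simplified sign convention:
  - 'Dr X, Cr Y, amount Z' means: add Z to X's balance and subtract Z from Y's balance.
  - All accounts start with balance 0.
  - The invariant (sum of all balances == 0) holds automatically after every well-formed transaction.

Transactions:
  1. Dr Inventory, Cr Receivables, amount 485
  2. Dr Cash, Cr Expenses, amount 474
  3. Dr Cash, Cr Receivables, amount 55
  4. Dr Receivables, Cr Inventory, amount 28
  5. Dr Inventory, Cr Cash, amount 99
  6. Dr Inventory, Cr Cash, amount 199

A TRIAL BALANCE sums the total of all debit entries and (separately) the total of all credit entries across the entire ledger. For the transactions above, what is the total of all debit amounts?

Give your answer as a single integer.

Txn 1: debit+=485
Txn 2: debit+=474
Txn 3: debit+=55
Txn 4: debit+=28
Txn 5: debit+=99
Txn 6: debit+=199
Total debits = 1340

Answer: 1340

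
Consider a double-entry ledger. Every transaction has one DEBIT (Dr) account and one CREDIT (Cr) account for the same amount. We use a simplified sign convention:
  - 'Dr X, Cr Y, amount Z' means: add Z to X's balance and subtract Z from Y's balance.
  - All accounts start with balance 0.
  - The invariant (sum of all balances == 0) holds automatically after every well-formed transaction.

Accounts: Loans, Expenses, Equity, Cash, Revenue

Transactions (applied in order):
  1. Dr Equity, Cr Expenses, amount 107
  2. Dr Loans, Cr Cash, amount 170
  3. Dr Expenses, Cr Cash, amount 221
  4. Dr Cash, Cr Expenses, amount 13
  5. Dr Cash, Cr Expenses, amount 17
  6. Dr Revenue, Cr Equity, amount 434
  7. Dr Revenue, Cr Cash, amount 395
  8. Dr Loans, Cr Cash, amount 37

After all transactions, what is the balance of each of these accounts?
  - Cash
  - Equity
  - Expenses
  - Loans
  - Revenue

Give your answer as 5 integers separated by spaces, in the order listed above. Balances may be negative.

After txn 1 (Dr Equity, Cr Expenses, amount 107): Equity=107 Expenses=-107
After txn 2 (Dr Loans, Cr Cash, amount 170): Cash=-170 Equity=107 Expenses=-107 Loans=170
After txn 3 (Dr Expenses, Cr Cash, amount 221): Cash=-391 Equity=107 Expenses=114 Loans=170
After txn 4 (Dr Cash, Cr Expenses, amount 13): Cash=-378 Equity=107 Expenses=101 Loans=170
After txn 5 (Dr Cash, Cr Expenses, amount 17): Cash=-361 Equity=107 Expenses=84 Loans=170
After txn 6 (Dr Revenue, Cr Equity, amount 434): Cash=-361 Equity=-327 Expenses=84 Loans=170 Revenue=434
After txn 7 (Dr Revenue, Cr Cash, amount 395): Cash=-756 Equity=-327 Expenses=84 Loans=170 Revenue=829
After txn 8 (Dr Loans, Cr Cash, amount 37): Cash=-793 Equity=-327 Expenses=84 Loans=207 Revenue=829

Answer: -793 -327 84 207 829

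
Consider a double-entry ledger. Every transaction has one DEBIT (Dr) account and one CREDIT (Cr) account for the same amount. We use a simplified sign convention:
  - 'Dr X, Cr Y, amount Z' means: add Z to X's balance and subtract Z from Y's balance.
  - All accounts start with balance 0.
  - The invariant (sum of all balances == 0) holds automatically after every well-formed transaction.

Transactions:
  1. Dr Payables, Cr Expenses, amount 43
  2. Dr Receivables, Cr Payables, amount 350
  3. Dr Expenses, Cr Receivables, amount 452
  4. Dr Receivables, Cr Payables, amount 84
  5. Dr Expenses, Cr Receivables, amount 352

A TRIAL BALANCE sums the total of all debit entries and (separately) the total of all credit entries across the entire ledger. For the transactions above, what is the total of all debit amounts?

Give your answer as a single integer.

Txn 1: debit+=43
Txn 2: debit+=350
Txn 3: debit+=452
Txn 4: debit+=84
Txn 5: debit+=352
Total debits = 1281

Answer: 1281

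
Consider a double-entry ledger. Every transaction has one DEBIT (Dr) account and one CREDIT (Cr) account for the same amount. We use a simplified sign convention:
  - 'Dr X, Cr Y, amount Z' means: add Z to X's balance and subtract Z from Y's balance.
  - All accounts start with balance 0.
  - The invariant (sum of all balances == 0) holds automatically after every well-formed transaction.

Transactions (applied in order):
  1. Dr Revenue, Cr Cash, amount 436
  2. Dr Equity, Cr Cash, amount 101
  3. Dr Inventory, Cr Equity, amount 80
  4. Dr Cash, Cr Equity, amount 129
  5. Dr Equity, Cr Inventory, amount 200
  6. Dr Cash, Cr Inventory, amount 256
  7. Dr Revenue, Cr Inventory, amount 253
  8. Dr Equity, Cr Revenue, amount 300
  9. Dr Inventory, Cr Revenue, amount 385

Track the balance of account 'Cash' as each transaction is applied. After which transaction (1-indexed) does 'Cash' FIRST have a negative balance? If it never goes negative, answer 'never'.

After txn 1: Cash=-436

Answer: 1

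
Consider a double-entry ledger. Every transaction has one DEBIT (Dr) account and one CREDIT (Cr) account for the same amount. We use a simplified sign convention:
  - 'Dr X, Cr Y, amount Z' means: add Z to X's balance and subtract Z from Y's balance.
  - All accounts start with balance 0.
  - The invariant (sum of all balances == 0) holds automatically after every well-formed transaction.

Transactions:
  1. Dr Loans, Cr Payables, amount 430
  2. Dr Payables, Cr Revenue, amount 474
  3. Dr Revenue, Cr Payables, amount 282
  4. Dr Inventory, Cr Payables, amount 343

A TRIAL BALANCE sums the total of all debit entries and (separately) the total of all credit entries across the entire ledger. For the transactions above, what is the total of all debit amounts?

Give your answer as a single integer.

Txn 1: debit+=430
Txn 2: debit+=474
Txn 3: debit+=282
Txn 4: debit+=343
Total debits = 1529

Answer: 1529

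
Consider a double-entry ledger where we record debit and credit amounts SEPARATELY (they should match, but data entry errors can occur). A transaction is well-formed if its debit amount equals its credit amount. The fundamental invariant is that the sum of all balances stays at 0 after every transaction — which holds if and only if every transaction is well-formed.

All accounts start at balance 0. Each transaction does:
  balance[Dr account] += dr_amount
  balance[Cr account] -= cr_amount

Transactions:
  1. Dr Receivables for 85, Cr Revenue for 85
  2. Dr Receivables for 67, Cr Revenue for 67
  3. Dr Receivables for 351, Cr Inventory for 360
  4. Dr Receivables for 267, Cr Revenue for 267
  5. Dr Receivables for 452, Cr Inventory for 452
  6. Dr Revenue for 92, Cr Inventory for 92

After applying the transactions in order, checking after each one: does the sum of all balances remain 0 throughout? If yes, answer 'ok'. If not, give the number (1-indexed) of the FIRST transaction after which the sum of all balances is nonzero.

Answer: 3

Derivation:
After txn 1: dr=85 cr=85 sum_balances=0
After txn 2: dr=67 cr=67 sum_balances=0
After txn 3: dr=351 cr=360 sum_balances=-9
After txn 4: dr=267 cr=267 sum_balances=-9
After txn 5: dr=452 cr=452 sum_balances=-9
After txn 6: dr=92 cr=92 sum_balances=-9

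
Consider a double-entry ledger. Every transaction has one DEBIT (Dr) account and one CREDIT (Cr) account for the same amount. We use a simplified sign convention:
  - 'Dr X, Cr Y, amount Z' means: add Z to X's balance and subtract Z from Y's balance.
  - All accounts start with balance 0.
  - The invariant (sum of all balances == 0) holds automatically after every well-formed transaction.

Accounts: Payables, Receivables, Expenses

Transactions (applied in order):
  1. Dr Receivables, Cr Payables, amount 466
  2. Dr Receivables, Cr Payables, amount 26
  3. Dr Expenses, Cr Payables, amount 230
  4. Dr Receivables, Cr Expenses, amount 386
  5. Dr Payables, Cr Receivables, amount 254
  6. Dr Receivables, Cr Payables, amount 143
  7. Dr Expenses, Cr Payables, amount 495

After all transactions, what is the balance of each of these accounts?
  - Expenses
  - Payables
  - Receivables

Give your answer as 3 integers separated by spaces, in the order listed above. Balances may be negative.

Answer: 339 -1106 767

Derivation:
After txn 1 (Dr Receivables, Cr Payables, amount 466): Payables=-466 Receivables=466
After txn 2 (Dr Receivables, Cr Payables, amount 26): Payables=-492 Receivables=492
After txn 3 (Dr Expenses, Cr Payables, amount 230): Expenses=230 Payables=-722 Receivables=492
After txn 4 (Dr Receivables, Cr Expenses, amount 386): Expenses=-156 Payables=-722 Receivables=878
After txn 5 (Dr Payables, Cr Receivables, amount 254): Expenses=-156 Payables=-468 Receivables=624
After txn 6 (Dr Receivables, Cr Payables, amount 143): Expenses=-156 Payables=-611 Receivables=767
After txn 7 (Dr Expenses, Cr Payables, amount 495): Expenses=339 Payables=-1106 Receivables=767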